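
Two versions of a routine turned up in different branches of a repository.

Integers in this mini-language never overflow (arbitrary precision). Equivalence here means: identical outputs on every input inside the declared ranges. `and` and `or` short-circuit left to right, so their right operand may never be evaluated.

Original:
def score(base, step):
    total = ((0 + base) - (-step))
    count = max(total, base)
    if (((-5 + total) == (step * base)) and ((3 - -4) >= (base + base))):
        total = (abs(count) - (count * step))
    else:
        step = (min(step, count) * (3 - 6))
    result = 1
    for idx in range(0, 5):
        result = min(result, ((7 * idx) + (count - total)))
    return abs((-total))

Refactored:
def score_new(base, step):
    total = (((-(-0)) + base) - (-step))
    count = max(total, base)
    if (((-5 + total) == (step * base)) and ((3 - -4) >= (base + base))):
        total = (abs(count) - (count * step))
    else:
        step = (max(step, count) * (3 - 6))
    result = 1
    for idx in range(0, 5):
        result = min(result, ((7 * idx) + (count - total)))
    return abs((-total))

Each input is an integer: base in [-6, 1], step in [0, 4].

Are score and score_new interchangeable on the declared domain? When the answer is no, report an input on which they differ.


Equivalent. Although `min(step, count)` became `max(step, count)`, no input in the stated domain can expose it.
Across all 40 domain points the two functions coincide.
Tracing base=-2, step=4: score: total = 2; count = 2; (((-5 + total) == (step * base)) and ((3 - -4) >= (base + base))) -> false; step = -6; result = 1; [idx=0]; result = 0; [idx=1]; result = 0; [idx=2]; result = 0; [idx=3]; result = 0; [idx=4]; result = 0; return 2 | score_new: total = 2; count = 2; (((-5 + total) == (step * base)) and ((3 - -4) >= (base + base))) -> false; step = -12; result = 1; [idx=0]; result = 0; [idx=1]; result = 0; [idx=2]; result = 0; [idx=3]; result = 0; [idx=4]; result = 0; return 2 — matching result 2.
verdict: equivalent


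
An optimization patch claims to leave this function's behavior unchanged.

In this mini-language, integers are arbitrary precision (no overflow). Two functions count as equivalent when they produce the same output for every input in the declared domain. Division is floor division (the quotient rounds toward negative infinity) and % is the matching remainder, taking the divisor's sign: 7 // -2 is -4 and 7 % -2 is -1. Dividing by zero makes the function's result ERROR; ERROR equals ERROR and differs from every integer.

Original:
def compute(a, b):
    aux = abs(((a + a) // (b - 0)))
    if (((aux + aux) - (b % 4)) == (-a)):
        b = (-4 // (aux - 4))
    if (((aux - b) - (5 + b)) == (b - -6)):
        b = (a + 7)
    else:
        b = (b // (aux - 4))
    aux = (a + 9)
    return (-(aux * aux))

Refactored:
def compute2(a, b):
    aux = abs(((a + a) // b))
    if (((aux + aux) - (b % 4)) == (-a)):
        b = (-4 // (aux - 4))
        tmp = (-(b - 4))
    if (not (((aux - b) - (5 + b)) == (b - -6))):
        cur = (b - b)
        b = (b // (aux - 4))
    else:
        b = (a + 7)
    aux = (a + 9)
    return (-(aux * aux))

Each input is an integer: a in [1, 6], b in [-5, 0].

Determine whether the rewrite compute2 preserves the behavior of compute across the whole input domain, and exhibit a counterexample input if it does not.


Comparing the listings, the differences include: boolean connective usage differs, plus statement counts differ, plus arithmetic usage differs, plus local variable names differ, plus constant usage differs.
One worked example (a=2, b=-2) — compute: aux becomes 2; next (((aux + aux) - (b % 4)) == (-a)) evaluates to false; next (((aux - b) - (5 + b)) == (b - -6)) evaluates to false; next b becomes 1; next aux becomes 11; next final value -121; compute2: aux becomes 2; next (((aux + aux) - (b % 4)) == (-a)) evaluates to false; next (not (((aux - b) - (5 + b)) == (b - -6))) evaluates to true; next cur becomes 0; next b becomes 1; next aux becomes 11; next final value -121; agreement on -121.
Sweeping the whole domain (36 inputs) finds no disagreement.
verdict: equivalent


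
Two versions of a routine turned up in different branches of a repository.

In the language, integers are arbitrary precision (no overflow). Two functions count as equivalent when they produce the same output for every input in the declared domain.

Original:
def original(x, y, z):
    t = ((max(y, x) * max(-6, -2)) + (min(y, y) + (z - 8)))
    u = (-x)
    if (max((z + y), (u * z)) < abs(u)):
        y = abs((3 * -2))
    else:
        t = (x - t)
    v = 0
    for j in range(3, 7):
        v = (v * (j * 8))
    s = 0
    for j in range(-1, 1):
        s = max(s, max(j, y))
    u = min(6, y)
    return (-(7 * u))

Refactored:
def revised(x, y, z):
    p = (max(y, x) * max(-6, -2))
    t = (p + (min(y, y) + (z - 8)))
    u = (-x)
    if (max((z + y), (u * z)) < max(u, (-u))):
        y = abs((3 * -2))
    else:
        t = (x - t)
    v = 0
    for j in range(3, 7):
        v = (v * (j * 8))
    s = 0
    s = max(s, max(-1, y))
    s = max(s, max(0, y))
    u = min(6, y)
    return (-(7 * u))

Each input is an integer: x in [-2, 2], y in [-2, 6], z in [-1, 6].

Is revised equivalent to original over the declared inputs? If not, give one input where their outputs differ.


Changes here: min/max/abs usage differs; local variable names differ; loop structure differs; statement counts differ; constant usage differs; the full 360-point sweep finds no disagreement.
verdict: equivalent


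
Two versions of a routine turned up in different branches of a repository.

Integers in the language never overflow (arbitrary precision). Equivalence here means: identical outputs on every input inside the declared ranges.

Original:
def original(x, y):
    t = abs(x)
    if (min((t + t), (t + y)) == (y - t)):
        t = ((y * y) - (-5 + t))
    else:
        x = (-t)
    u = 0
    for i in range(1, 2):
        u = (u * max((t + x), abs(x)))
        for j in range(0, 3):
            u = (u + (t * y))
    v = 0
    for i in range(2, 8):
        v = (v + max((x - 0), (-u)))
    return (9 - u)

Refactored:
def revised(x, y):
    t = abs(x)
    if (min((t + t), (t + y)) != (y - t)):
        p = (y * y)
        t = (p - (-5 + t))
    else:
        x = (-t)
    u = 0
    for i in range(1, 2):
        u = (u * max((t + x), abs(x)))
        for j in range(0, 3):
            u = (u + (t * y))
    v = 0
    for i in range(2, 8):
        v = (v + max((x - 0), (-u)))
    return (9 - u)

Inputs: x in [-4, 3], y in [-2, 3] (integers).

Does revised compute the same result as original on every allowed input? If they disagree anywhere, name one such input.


These are not equivalent — on x=-4, y=-2 the outputs split (33 vs 39).
original: t = 4; (min((t + t), (t + y)) == (y - t)) -> false; x = -4; u = 0; [i=1]; u = 0; [j=0]; u = -8; [j=1]; u = -16; [j=2]; u = -24; v = 0; [i=2]; v = 24; [i=3]; v = 48; [i=4]; v = 72; [i=5]; v = 96; [i=6]; v = 120; [i=7]; v = 144; return 33
revised: t = 4; (min((t + t), (t + y)) != (y - t)) -> true; p = 4; t = 5; u = 0; [i=1]; u = 0; [j=0]; u = -10; [j=1]; u = -20; [j=2]; u = -30; v = 0; [i=2]; v = 30; [i=3]; v = 60; [i=4]; v = 90; [i=5]; v = 120; [i=6]; v = 150; [i=7]; v = 180; return 39
verdict: not equivalent; witness: x=-4, y=-2


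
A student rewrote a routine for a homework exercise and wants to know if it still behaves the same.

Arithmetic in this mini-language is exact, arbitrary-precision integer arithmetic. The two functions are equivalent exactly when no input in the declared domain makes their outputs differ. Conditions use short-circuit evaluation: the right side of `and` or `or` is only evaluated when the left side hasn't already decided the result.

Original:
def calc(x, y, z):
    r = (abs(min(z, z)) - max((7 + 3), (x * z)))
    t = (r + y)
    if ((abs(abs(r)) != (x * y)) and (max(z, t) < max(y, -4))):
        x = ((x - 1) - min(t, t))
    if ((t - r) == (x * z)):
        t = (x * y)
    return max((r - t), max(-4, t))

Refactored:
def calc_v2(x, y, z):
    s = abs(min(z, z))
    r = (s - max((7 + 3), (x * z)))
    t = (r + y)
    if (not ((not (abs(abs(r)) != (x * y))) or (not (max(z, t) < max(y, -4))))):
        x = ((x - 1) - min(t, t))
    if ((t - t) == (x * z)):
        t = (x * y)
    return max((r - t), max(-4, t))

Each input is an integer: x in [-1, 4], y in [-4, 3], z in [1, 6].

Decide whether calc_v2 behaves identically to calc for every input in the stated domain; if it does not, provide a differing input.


The rewrite breaks on x=0, y=-4, z=1, where the results are 4 and 0.
calc: r := -9 | t := -13 | ((abs(abs(r)) != (x * y)) and (max(z, t) < max(y, -4))): false | ((t - r) == (x * z)): false | result 4
calc_v2: s := 1 | r := -9 | t := -13 | (not ((not (abs(abs(r)) != (x * y))) or (not (max(z, t) < max(y, -4))))): false | ((t - t) == (x * z)): true | t := 0 | result 0
verdict: not equivalent; witness: x=0, y=-4, z=1


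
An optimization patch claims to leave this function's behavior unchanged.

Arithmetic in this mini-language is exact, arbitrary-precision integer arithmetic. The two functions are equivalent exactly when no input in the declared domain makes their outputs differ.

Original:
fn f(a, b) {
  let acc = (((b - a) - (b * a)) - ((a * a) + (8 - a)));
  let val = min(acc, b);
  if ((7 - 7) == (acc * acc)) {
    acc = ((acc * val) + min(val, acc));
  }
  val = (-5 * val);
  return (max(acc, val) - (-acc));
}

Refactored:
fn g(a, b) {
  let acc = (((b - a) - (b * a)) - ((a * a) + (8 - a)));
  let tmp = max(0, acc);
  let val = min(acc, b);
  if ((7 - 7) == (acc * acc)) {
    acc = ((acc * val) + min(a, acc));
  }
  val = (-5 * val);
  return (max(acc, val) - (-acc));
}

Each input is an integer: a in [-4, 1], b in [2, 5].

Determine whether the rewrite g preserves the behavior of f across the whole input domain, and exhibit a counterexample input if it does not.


Input a=-2, b=4: 0 from f versus -2 from g.
verdict: not equivalent; witness: a=-2, b=4


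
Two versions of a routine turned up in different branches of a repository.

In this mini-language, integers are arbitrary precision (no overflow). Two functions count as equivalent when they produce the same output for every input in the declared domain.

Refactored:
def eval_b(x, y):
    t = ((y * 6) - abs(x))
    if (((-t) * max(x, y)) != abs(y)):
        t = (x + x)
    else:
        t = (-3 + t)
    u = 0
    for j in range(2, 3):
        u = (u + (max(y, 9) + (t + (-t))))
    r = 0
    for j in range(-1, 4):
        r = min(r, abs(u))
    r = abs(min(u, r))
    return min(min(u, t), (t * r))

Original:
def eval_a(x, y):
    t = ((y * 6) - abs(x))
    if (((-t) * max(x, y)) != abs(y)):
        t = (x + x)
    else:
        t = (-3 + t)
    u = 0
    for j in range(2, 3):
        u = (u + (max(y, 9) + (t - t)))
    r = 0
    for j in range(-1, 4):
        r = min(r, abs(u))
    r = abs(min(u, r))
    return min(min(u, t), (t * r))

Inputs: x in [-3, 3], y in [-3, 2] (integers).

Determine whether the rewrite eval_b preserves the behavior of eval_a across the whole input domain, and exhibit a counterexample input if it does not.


Differences: arithmetic usage differs — yet all 42 inputs agree.
verdict: equivalent


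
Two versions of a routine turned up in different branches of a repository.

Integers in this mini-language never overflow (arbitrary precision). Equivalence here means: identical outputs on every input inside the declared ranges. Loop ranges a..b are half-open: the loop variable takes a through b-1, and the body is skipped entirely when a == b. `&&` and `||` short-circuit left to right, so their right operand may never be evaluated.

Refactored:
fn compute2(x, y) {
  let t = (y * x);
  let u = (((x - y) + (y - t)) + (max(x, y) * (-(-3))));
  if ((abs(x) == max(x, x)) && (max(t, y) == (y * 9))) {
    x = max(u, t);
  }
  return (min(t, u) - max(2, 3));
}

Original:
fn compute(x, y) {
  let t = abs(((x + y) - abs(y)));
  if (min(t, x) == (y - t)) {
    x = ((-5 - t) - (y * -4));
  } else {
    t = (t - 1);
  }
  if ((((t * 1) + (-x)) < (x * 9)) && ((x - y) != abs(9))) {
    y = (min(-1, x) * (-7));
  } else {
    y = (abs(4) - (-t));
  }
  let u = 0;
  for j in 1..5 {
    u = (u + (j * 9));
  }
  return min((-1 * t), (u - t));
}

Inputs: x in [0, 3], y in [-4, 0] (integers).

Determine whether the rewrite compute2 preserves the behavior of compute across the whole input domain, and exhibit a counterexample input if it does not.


Consider the input x=0, y=-4.
compute: t becomes 8; next (min(t, x) == (y - t)) evaluates to false; next t becomes 7; next ((((t * 1) + (-x)) < (x * 9)) && ((x - y) != abs(9))) evaluates to false; next y becomes 11; next u becomes 0; next at j=1:; next u becomes 9; next at j=2:; next u becomes 27; next at j=3:; next u becomes 54; next at j=4:; next u becomes 90; next final value -7
compute2: t becomes 0; next u becomes 0; next ((abs(x) == max(x, x)) && (max(t, y) == (y * 9))) evaluates to false; next final value -3
-7 != -3, so the rewrite changes behavior.
verdict: not equivalent; witness: x=0, y=-4


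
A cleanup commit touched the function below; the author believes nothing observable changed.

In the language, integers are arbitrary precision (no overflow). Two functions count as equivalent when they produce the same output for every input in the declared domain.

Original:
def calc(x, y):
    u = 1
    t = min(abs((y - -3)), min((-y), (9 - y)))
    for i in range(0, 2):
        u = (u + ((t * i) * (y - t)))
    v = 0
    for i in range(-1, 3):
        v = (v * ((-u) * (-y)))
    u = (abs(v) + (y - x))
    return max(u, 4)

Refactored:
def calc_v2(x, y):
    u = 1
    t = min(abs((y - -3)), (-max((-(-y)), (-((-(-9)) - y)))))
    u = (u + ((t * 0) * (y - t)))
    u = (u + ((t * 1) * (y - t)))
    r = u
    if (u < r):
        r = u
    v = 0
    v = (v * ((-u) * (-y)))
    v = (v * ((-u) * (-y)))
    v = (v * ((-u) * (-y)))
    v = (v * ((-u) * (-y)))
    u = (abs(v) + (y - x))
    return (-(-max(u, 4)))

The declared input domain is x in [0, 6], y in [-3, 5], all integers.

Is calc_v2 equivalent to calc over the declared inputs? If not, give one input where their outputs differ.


Side by side, the visible changes include: local variable names differ, and statement counts differ, and branching structure differs, and loop structure differs, and comparison usage differs, and constant usage differs, and min/max/abs usage differs, and arithmetic usage differs.
One worked example (x=6, y=3) — calc: u = 1; t = -3; [i=0]; u = 1; [i=1]; u = -17; v = 0; [i=-1]; v = 0; [i=0]; v = 0; [i=1]; v = 0; [i=2]; v = 0; u = -3; return 4; calc_v2: u = 1; t = -3; u = 1; u = -17; r = -17; (u < r) -> false; v = 0; v = 0; v = 0; v = 0; v = 0; u = -3; return 4; agreement on 4.
Every one of the 63 inputs gives matching results.
verdict: equivalent


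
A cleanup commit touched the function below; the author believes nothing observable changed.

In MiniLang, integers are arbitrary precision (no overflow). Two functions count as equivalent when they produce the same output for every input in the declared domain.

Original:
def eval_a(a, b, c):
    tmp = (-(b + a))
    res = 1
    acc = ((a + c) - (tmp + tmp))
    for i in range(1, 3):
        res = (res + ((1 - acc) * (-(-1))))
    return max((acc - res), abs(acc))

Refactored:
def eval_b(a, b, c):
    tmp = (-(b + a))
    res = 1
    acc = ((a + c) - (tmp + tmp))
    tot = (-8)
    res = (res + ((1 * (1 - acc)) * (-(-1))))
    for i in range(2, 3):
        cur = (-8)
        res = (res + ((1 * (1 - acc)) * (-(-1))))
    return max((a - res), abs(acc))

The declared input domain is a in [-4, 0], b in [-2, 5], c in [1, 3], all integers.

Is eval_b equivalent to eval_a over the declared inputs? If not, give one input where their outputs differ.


These are not equivalent — on a=-3, b=4, c=3 the outputs split (3 vs 2).
eval_a: tmp becomes -1; next res becomes 1; next acc becomes 2; next at i=1:; next res becomes 0; next at i=2:; next res becomes -1; next final value 3
eval_b: tmp becomes -1; next res becomes 1; next acc becomes 2; next tot becomes -8; next res becomes 0; next at i=2:; next cur becomes -8; next res becomes -1; next final value 2
verdict: not equivalent; witness: a=-3, b=4, c=3


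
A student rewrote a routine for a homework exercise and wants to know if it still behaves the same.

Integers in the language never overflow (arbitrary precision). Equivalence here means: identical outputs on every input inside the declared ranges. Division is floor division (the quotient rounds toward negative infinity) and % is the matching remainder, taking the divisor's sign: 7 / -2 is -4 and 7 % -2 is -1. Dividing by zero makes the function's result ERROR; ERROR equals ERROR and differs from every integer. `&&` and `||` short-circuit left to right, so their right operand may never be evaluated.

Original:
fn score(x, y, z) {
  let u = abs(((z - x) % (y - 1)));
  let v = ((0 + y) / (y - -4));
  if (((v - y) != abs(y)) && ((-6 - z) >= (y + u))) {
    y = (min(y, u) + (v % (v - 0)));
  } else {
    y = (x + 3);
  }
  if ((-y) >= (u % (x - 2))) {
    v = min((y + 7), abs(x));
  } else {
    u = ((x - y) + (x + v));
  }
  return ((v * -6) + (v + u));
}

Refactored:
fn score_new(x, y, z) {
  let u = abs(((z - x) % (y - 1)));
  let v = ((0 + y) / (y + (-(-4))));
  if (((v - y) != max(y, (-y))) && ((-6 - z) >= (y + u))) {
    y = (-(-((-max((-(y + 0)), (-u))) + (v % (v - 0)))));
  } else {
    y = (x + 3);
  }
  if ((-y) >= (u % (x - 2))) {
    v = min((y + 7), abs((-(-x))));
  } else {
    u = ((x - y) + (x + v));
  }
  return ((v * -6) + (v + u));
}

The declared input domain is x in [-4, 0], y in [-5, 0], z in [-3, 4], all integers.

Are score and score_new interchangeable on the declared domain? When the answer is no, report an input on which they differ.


Comparing the listings, the differences include: constant usage differs, min/max/abs usage differs, arithmetic usage differs.
Spot check at x=-2, y=-2, z=4 — score: u := 0 | v := -1 | (((v - y) != abs(y)) && ((-6 - z) >= (y + u))): false | y := 1 | ((-y) >= (u % (x - 2))): false | u := -6 | result -1. score_new: u := 0 | v := -1 | (((v - y) != max(y, (-y))) && ((-6 - z) >= (y + u))): false | y := 1 | ((-y) >= (u % (x - 2))): false | u := -6 | result -1. Both give -1.
An exhaustive pass over the 240 declared inputs shows identical outputs.
verdict: equivalent


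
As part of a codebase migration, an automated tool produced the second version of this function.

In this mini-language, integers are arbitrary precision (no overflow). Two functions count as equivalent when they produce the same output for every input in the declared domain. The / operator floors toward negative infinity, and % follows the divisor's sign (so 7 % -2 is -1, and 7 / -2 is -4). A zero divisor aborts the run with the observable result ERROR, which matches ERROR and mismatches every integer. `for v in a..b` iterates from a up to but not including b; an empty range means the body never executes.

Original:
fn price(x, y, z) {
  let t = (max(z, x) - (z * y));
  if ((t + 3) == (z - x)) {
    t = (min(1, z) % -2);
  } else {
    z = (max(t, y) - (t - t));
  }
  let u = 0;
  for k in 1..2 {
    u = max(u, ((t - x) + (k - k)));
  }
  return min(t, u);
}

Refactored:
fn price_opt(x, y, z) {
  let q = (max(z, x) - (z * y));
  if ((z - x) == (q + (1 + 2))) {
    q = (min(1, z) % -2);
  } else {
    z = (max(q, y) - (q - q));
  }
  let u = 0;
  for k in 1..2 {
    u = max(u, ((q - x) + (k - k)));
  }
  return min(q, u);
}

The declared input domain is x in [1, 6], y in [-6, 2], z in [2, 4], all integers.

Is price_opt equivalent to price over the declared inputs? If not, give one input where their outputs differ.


Changes here: constant usage differs, plus local variable names differ, plus arithmetic usage differs; the full 162-point sweep finds no disagreement.
verdict: equivalent


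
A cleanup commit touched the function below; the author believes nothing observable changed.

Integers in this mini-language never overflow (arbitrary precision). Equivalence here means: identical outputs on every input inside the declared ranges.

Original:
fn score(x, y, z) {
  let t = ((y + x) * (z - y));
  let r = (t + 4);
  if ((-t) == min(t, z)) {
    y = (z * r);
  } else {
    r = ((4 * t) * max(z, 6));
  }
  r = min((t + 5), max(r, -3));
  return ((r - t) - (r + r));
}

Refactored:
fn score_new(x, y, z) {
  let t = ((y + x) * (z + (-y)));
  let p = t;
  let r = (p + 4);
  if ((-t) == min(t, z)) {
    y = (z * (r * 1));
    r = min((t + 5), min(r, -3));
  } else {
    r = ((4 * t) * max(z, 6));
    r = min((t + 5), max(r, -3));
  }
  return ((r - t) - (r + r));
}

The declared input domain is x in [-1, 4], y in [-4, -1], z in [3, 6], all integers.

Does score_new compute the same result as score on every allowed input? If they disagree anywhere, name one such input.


There is a counterexample at x=1, y=-1, z=3: -4 on one side, 3 on the other.
score: t becomes 0; next r becomes 4; next ((-t) == min(t, z)) evaluates to true; next y becomes 12; next r becomes 4; next final value -4
score_new: t becomes 0; next p becomes 0; next r becomes 4; next ((-t) == min(t, z)) evaluates to true; next y becomes 12; next r becomes -3; next final value 3
verdict: not equivalent; witness: x=1, y=-1, z=3


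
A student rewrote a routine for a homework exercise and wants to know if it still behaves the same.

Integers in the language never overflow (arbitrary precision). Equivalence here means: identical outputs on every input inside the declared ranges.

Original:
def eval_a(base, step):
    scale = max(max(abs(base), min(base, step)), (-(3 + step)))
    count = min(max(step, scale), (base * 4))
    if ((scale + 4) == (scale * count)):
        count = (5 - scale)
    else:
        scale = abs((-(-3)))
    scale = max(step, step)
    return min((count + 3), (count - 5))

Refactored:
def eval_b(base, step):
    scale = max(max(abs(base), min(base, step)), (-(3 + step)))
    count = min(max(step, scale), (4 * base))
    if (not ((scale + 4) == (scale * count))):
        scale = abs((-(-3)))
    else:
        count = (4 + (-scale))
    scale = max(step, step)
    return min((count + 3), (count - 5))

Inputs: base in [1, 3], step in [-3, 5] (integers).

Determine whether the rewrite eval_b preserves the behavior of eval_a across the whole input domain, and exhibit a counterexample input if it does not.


At base=2, step=3: eval_a gives -2, eval_b gives -3.
verdict: not equivalent; witness: base=2, step=3


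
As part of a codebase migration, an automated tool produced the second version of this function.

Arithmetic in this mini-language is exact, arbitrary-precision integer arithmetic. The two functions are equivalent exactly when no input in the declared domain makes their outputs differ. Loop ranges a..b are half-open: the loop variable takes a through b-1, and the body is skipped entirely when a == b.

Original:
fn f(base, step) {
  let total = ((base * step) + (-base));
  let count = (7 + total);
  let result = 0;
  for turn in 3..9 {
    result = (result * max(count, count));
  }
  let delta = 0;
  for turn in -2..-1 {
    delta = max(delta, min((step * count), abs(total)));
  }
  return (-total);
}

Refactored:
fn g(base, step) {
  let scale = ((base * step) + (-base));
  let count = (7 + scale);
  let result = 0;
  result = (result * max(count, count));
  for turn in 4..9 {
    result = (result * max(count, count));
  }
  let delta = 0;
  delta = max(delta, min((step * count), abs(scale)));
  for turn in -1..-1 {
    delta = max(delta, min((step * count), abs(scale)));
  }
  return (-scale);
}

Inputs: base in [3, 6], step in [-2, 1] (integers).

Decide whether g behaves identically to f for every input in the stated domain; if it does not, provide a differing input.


Side by side, the visible changes include: arithmetic usage differs; also local variable names differ; also loop structure differs; also min/max/abs usage differs; also statement counts differ.
As a probe, take base=5, step=-2: f runs total=-15, then count=-8, then result=0, then (turn=3), then result=0, then (turn=4), then result=0, then (turn=5), then result=0, then (turn=6), then result=0, then (turn=7), then result=0, then (turn=8), then result=0, then delta=0, then (turn=-2), then delta=15, then returns 15; g runs scale=-15, then count=-8, then result=0, then result=0, then (turn=4), then result=0, then (turn=5), then result=0, then (turn=6), then result=0, then (turn=7), then result=0, then (turn=8), then result=0, then delta=0, then delta=15, then the loop over turn runs zero times, then returns 15; both end at 15.
Across all 16 domain points the two functions coincide.
verdict: equivalent


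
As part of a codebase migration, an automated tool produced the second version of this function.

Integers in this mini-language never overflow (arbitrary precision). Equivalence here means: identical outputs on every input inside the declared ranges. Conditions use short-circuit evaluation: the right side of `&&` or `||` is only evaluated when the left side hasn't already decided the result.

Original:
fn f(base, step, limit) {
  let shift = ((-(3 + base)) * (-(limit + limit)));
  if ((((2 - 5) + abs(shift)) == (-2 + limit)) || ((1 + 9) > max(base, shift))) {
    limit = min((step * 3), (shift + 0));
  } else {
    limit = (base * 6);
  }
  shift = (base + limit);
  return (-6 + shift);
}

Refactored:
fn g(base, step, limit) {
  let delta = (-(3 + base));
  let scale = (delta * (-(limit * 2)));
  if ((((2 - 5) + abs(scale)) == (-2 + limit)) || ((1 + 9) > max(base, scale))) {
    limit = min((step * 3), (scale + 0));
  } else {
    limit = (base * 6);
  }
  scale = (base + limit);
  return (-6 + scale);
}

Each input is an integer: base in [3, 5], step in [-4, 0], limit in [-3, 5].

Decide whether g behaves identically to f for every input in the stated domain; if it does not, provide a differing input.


Equivalent — the differences include local variable names differ; and statement counts differ; and arithmetic usage differs; and constant usage differs, yet no declared input distinguishes the two.
As a probe, take base=3, step=-1, limit=-1: f runs shift := -12 | ((((2 - 5) + abs(shift)) == (-2 + limit)) || ((1 + 9) > max(base, shift))): true | limit := -12 | shift := -9 | result -15; g runs delta := -6 | scale := -12 | ((((2 - 5) + abs(scale)) == (-2 + limit)) || ((1 + 9) > max(base, scale))): true | limit := -12 | scale := -9 | result -15; both end at -15.
Across all 135 domain points the two functions coincide.
verdict: equivalent


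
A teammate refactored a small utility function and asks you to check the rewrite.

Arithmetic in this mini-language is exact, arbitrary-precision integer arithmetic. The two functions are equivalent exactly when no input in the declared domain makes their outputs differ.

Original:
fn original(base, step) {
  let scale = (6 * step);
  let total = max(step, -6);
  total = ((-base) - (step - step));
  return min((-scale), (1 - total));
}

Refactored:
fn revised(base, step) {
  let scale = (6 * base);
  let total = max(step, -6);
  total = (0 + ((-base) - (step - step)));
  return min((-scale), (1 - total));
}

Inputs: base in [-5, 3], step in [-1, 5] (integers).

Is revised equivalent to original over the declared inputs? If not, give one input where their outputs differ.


Not equivalent: base=-5, step=1 separates them (-6 vs -4).
original: scale=6, then total=1, then total=5, then returns -6
revised: scale=-30, then total=1, then total=5, then returns -4
verdict: not equivalent; witness: base=-5, step=1


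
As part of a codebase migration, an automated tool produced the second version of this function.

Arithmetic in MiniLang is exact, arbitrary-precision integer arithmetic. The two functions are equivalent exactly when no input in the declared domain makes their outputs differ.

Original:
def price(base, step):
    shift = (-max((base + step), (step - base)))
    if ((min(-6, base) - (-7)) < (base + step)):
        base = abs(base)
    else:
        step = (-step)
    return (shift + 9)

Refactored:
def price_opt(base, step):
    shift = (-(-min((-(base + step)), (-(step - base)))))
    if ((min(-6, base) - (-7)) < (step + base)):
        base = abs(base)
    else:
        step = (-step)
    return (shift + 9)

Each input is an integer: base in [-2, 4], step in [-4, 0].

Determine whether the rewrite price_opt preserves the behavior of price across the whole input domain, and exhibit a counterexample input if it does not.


Comparing the listings, the differences include: min/max/abs usage differs.
One worked example (base=4, step=-4) — price: shift := 0 | ((min(-6, base) - (-7)) < (base + step)): false | step := 4 | result 9; price_opt: shift := 0 | ((min(-6, base) - (-7)) < (step + base)): false | step := 4 | result 9; agreement on 9.
Every one of the 35 inputs gives matching results.
verdict: equivalent


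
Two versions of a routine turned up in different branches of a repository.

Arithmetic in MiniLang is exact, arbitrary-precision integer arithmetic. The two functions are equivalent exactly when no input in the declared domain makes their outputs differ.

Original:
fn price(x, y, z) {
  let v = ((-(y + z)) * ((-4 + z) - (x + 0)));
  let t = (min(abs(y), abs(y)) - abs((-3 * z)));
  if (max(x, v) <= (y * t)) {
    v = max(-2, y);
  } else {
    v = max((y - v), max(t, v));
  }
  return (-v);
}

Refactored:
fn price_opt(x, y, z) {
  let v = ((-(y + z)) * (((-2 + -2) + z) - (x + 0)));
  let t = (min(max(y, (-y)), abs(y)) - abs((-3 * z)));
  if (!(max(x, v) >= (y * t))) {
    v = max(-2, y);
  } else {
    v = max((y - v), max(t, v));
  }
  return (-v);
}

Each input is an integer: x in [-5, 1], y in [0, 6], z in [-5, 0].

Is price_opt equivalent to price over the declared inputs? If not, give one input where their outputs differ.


At x=-2, y=2, z=0: price gives -2, price_opt gives -4.
verdict: not equivalent; witness: x=-2, y=2, z=0


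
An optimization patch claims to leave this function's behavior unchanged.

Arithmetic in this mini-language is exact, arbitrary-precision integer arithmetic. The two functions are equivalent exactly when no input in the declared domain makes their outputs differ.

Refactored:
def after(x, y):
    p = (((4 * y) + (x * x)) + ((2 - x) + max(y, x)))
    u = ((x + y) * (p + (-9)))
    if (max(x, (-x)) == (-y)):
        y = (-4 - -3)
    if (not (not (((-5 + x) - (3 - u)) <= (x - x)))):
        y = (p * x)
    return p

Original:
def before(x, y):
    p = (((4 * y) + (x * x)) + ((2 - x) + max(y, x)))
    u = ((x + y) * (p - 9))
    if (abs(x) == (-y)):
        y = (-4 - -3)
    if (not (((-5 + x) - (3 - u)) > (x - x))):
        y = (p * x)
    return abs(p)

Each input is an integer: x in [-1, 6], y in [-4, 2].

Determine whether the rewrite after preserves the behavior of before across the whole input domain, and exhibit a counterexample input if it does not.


x=-1, y=-4 yields 13 from before but -13 from after.
verdict: not equivalent; witness: x=-1, y=-4


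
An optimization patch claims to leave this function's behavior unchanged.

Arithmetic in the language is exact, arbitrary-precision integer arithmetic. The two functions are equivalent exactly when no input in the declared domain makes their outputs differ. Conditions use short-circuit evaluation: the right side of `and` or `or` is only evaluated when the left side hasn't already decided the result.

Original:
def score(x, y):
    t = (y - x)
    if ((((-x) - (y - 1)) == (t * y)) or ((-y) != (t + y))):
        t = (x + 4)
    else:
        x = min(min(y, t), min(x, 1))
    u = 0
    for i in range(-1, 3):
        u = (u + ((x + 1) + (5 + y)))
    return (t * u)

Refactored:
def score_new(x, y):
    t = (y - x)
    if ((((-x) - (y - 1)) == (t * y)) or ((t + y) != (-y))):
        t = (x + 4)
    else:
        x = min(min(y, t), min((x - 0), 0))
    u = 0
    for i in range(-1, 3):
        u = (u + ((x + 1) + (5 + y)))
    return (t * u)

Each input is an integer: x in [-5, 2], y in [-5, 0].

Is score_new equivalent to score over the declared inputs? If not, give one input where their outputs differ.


The one real change (`1` became `0`) has no effect anywhere in the declared ranges; all 48 inputs agree.
verdict: equivalent


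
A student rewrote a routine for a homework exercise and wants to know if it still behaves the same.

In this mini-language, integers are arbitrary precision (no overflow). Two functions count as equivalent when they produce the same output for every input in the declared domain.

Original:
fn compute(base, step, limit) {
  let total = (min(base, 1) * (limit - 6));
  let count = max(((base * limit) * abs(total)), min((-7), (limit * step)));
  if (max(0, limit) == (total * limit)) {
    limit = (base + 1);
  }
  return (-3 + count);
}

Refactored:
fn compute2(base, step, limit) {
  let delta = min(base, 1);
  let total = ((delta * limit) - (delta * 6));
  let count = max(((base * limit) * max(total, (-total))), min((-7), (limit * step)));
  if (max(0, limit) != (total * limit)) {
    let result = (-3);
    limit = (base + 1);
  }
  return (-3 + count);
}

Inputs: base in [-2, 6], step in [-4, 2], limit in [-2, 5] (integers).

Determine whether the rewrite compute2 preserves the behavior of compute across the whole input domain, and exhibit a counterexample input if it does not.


Equivalent. The edit looks behavioral (`(max(0, limit) == (total * limit))` became `(max(0, limit) != (total * limit))`), but over these ranges it never changes the outcome.
Checked all 504 inputs in the declared domain: the outputs agree on every one.
Spot check at base=0, step=-4, limit=2 — compute: total = 0; count = 0; (max(0, limit) == (total * limit)) -> false; return -3. compute2: delta = 0; total = 0; count = 0; (max(0, limit) != (total * limit)) -> true; result = -3; limit = 1; return -3. Both give -3.
verdict: equivalent


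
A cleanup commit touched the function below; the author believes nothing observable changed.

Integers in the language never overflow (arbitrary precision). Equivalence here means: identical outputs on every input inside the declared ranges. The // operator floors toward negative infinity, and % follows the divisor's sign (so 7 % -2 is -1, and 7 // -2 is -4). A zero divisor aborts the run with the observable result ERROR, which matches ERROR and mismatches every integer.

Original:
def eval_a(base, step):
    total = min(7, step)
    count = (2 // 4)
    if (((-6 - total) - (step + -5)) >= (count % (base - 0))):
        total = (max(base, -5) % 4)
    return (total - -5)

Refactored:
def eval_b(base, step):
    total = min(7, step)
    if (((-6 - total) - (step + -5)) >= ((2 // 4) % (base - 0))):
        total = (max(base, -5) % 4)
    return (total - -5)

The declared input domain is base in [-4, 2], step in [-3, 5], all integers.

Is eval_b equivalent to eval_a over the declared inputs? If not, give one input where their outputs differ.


Equivalent — the differences include statement counts differ; and local variable names differ, yet no declared input distinguishes the two.
One worked example (base=0, step=-3) — eval_a: total = -3; count = 0; division by zero -> ERROR; eval_b: total = -3; division by zero -> ERROR; agreement on ERROR.
An exhaustive pass over the 63 declared inputs shows identical outputs.
verdict: equivalent


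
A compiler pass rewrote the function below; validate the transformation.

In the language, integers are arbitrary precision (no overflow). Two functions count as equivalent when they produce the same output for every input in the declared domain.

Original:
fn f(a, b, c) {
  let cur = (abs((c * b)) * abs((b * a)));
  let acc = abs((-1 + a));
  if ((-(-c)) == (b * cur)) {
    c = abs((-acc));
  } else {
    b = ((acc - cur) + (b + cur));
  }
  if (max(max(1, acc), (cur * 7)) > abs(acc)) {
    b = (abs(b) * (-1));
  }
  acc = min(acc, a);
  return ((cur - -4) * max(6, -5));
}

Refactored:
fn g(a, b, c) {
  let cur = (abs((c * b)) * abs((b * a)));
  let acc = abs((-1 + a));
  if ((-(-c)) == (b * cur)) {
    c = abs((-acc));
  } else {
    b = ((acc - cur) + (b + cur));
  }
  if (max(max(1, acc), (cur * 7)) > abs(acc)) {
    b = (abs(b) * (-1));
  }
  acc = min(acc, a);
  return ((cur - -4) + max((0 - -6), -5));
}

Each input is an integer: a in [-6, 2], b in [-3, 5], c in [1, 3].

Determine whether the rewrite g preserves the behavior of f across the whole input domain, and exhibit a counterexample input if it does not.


Take a=-6, b=-3, c=1.
f: cur := 54 | acc := 7 | ((-(-c)) == (b * cur)): false | b := 4 | (max(max(1, acc), (cur * 7)) > abs(acc)): true | b := -4 | acc := -6 | result 348
g: cur := 54 | acc := 7 | ((-(-c)) == (b * cur)): false | b := 4 | (max(max(1, acc), (cur * 7)) > abs(acc)): true | b := -4 | acc := -6 | result 64
348 vs 64 — the two versions disagree here.
verdict: not equivalent; witness: a=-6, b=-3, c=1


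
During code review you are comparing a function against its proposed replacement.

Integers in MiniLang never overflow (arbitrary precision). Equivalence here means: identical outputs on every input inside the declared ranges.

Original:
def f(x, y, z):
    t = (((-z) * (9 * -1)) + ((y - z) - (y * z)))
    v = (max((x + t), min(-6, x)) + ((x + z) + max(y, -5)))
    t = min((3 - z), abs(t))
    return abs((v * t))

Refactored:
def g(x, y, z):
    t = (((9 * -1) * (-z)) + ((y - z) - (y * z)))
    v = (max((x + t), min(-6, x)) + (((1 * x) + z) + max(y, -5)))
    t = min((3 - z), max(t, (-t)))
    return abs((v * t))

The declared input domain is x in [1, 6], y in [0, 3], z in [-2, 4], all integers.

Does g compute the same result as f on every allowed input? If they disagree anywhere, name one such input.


Behavior is preserved: although min/max/abs usage differs; and arithmetic usage differs; and constant usage differs, the outputs never diverge.
One worked example (x=6, y=0, z=-1) — f: t becomes -8; next v becomes 3; next t becomes 4; next final value 12; g: t becomes -8; next v becomes 3; next t becomes 4; next final value 12; agreement on 12.
Every one of the 168 inputs gives matching results.
verdict: equivalent


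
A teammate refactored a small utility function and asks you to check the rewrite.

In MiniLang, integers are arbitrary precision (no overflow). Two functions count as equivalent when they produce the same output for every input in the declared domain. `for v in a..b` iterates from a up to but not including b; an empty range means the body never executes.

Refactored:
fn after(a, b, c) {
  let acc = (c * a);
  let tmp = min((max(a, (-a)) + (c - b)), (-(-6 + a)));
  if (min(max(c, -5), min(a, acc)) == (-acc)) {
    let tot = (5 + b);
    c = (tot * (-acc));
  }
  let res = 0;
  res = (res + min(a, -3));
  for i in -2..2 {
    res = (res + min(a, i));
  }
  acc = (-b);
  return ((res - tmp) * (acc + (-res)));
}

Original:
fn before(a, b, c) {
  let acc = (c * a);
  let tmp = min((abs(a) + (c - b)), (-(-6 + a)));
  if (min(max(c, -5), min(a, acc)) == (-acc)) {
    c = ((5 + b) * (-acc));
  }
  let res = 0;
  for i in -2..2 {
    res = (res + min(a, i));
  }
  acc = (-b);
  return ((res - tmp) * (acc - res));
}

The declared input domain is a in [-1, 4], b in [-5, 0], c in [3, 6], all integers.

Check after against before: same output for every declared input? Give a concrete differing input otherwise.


Try a=-1, b=-5, c=3.
before: acc becomes -3; next tmp becomes 7; next (min(max(c, -5), min(a, acc)) == (-acc)) evaluates to false; next res becomes 0; next at i=-2:; next res becomes -2; next at i=-1:; next res becomes -3; next at i=0:; next res becomes -4; next at i=1:; next res becomes -5; next acc becomes 5; next final value -120
after: acc becomes -3; next tmp becomes 7; next (min(max(c, -5), min(a, acc)) == (-acc)) evaluates to false; next res becomes 0; next res becomes -3; next at i=-2:; next res becomes -5; next at i=-1:; next res becomes -6; next at i=0:; next res becomes -7; next at i=1:; next res becomes -8; next acc becomes 5; next final value -195
-120 against -195: the behavior changed.
verdict: not equivalent; witness: a=-1, b=-5, c=3


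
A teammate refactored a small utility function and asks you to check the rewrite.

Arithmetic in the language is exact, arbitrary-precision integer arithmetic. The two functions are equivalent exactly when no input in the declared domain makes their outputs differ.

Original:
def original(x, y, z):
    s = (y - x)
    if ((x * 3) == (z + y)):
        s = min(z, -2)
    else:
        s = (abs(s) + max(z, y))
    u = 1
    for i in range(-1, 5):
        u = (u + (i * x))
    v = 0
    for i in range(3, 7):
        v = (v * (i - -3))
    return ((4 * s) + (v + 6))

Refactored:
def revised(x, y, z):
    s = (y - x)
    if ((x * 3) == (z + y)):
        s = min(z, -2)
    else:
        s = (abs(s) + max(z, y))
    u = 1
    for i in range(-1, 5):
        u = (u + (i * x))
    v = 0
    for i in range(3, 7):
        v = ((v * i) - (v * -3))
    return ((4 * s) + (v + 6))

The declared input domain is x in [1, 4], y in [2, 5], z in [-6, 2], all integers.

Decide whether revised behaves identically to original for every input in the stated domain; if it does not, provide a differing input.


Side by side, the visible changes include: arithmetic usage differs.
Tracing x=4, y=2, z=-3: original: s becomes -2; next ((x * 3) == (z + y)) evaluates to false; next s becomes 4; next u becomes 1; next at i=-1:; next u becomes -3; next at i=0:; next u becomes -3; next at i=1:; next u becomes 1; next at i=2:; next u becomes 9; next at i=3:; next u becomes 21; next at i=4:; next u becomes 37; next v becomes 0; next at i=3:; next v becomes 0; next at i=4:; next v becomes 0; next at i=5:; next v becomes 0; next at i=6:; next v becomes 0; next final value 22 | revised: s becomes -2; next ((x * 3) == (z + y)) evaluates to false; next s becomes 4; next u becomes 1; next at i=-1:; next u becomes -3; next at i=0:; next u becomes -3; next at i=1:; next u becomes 1; next at i=2:; next u becomes 9; next at i=3:; next u becomes 21; next at i=4:; next u becomes 37; next v becomes 0; next at i=3:; next v becomes 0; next at i=4:; next v becomes 0; next at i=5:; next v becomes 0; next at i=6:; next v becomes 0; next final value 22 — matching result 22.
An exhaustive pass over the 144 declared inputs shows identical outputs.
verdict: equivalent
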